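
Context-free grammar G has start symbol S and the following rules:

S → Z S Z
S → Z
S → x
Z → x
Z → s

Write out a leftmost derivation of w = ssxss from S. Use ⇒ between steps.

S ⇒ ZSZ ⇒ sSZ ⇒ sZSZZ ⇒ ssSZZ ⇒ ssxZZ ⇒ ssxsZ ⇒ ssxss

S ⇒ ZSZ   [S → Z S Z]
ZSZ ⇒ sSZ   [Z → s]
sSZ ⇒ sZSZZ   [S → Z S Z]
sZSZZ ⇒ ssSZZ   [Z → s]
ssSZZ ⇒ ssxZZ   [S → x]
ssxZZ ⇒ ssxsZ   [Z → s]
ssxsZ ⇒ ssxss   [Z → s]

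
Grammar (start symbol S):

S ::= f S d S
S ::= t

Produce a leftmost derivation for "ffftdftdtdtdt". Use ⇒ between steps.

S⇒fSdS⇒ffSdSdS⇒fffSdSdSdS⇒ffftdSdSdS⇒ffftdfSdSdSdS⇒ffftdftdSdSdS⇒ffftdftdtdSdS⇒ffftdftdtdtdS⇒ffftdftdtdtdt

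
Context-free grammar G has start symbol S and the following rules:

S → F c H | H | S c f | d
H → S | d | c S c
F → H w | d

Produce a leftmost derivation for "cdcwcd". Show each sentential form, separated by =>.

S => FcH => HwcH => cScwcH => cdcwcH => cdcwcS => cdcwcd

S => FcH   [S → F c H]
FcH => HwcH   [F → H w]
HwcH => cScwcH   [H → c S c]
cScwcH => cdcwcH   [S → d]
cdcwcH => cdcwcS   [H → S]
cdcwcS => cdcwcd   [S → d]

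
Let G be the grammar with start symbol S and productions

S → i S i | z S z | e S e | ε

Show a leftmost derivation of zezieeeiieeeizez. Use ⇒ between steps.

S ⇒ zSz ⇒ zeSez ⇒ zezSzez ⇒ zeziSizez ⇒ zezieSeizez ⇒ zezieeSeeizez ⇒ zezieeeSeeeizez ⇒ zezieeeiSieeeizez ⇒ zezieeeiieeeizez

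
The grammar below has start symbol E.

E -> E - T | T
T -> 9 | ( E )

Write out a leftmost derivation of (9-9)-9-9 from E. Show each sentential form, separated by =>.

E => E-T => E-T-T => T-T-T => (E)-T-T => (E-T)-T-T => (T-T)-T-T => (9-T)-T-T => (9-9)-T-T => (9-9)-9-T => (9-9)-9-9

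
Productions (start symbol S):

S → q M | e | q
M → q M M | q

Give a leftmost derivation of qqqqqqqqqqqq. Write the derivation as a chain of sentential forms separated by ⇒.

S⇒qM⇒qqMM⇒qqqMMM⇒qqqqMMMM⇒qqqqqMMMMM⇒qqqqqqMMMMMM⇒qqqqqqqMMMMM⇒qqqqqqqqMMMM⇒qqqqqqqqqMMM⇒qqqqqqqqqqMM⇒qqqqqqqqqqqM⇒qqqqqqqqqqqq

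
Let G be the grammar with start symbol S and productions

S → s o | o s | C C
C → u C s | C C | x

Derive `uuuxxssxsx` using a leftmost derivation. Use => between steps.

S=>CC=>uCsC=>uCCsC=>uuCsCsC=>uuuCssCsC=>uuuCCssCsC=>uuuxCssCsC=>uuuxxssCsC=>uuuxxssxsC=>uuuxxssxsx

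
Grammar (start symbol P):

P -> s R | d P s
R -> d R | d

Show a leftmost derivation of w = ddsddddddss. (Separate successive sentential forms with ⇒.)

P ⇒ dPs ⇒ ddPss ⇒ ddsRss ⇒ ddsdRss ⇒ ddsddRss ⇒ ddsdddRss ⇒ ddsddddRss ⇒ ddsdddddRss ⇒ ddsddddddss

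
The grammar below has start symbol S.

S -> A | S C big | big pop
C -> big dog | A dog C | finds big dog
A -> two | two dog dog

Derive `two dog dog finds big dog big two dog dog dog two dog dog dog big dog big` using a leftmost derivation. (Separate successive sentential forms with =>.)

S => S C big   [S -> S C big]
S C big => S C big C big   [S -> S C big]
S C big C big => A C big C big   [S -> A]
A C big C big => two dog dog C big C big   [A -> two dog dog]
two dog dog C big C big => two dog dog finds big dog big C big   [C -> finds big dog]
two dog dog finds big dog big C big => two dog dog finds big dog big A dog C big   [C -> A dog C]
two dog dog finds big dog big A dog C big => two dog dog finds big dog big two dog dog dog C big   [A -> two dog dog]
two dog dog finds big dog big two dog dog dog C big => two dog dog finds big dog big two dog dog dog A dog C big   [C -> A dog C]
two dog dog finds big dog big two dog dog dog A dog C big => two dog dog finds big dog big two dog dog dog two dog dog dog C big   [A -> two dog dog]
two dog dog finds big dog big two dog dog dog two dog dog dog C big => two dog dog finds big dog big two dog dog dog two dog dog dog big dog big   [C -> big dog]

S => S C big => S C big C big => A C big C big => two dog dog C big C big => two dog dog finds big dog big C big => two dog dog finds big dog big A dog C big => two dog dog finds big dog big two dog dog dog C big => two dog dog finds big dog big two dog dog dog A dog C big => two dog dog finds big dog big two dog dog dog two dog dog dog C big => two dog dog finds big dog big two dog dog dog two dog dog dog big dog big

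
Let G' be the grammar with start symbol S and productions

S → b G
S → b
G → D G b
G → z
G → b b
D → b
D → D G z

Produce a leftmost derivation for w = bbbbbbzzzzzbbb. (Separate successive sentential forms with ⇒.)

S ⇒ bG ⇒ bDGb ⇒ bDGzGb ⇒ bDGzGzGb ⇒ bDGzGzGzGb ⇒ bbGzGzGzGb ⇒ bbDGbzGzGzGb ⇒ bbbGbzGzGzGb ⇒ bbbbbbzGzGzGb ⇒ bbbbbbzzzGzGb ⇒ bbbbbbzzzzzGb ⇒ bbbbbbzzzzzbbb

S ⇒ bG   [S → b G]
bG ⇒ bDGb   [G → D G b]
bDGb ⇒ bDGzGb   [D → D G z]
bDGzGb ⇒ bDGzGzGb   [D → D G z]
bDGzGzGb ⇒ bDGzGzGzGb   [D → D G z]
bDGzGzGzGb ⇒ bbGzGzGzGb   [D → b]
bbGzGzGzGb ⇒ bbDGbzGzGzGb   [G → D G b]
bbDGbzGzGzGb ⇒ bbbGbzGzGzGb   [D → b]
bbbGbzGzGzGb ⇒ bbbbbbzGzGzGb   [G → b b]
bbbbbbzGzGzGb ⇒ bbbbbbzzzGzGb   [G → z]
bbbbbbzzzGzGb ⇒ bbbbbbzzzzzGb   [G → z]
bbbbbbzzzzzGb ⇒ bbbbbbzzzzzbbb   [G → b b]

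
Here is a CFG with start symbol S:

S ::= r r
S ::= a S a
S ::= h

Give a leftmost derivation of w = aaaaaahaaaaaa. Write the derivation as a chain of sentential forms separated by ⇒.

S⇒aSa⇒aaSaa⇒aaaSaaa⇒aaaaSaaaa⇒aaaaaSaaaaa⇒aaaaaaSaaaaaa⇒aaaaaahaaaaaa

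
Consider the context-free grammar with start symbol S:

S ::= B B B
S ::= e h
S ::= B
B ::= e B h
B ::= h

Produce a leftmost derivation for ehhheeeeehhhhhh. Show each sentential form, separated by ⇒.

S ⇒ BBB   [S ::= B B B]
BBB ⇒ eBhBB   [B ::= e B h]
eBhBB ⇒ ehhBB   [B ::= h]
ehhBB ⇒ ehhhB   [B ::= h]
ehhhB ⇒ ehhheBh   [B ::= e B h]
ehhheBh ⇒ ehhheeBhh   [B ::= e B h]
ehhheeBhh ⇒ ehhheeeBhhh   [B ::= e B h]
ehhheeeBhhh ⇒ ehhheeeeBhhhh   [B ::= e B h]
ehhheeeeBhhhh ⇒ ehhheeeeeBhhhhh   [B ::= e B h]
ehhheeeeeBhhhhh ⇒ ehhheeeeehhhhhh   [B ::= h]

S⇒BBB⇒eBhBB⇒ehhBB⇒ehhhB⇒ehhheBh⇒ehhheeBhh⇒ehhheeeBhhh⇒ehhheeeeBhhhh⇒ehhheeeeeBhhhhh⇒ehhheeeeehhhhhh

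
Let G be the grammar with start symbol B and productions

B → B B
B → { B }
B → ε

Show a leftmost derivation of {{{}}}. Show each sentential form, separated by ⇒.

B ⇒ BB ⇒ BBB ⇒ {B}BB ⇒ {{B}}BB ⇒ {{BB}}BB ⇒ {{{B}B}}BB ⇒ {{{}B}}BB ⇒ {{{}}}BB ⇒ {{{}}}B ⇒ {{{}}}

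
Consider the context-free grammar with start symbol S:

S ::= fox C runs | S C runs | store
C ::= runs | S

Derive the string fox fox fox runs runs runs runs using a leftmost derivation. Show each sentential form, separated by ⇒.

S ⇒ fox C runs ⇒ fox S runs ⇒ fox fox C runs runs ⇒ fox fox S runs runs ⇒ fox fox fox C runs runs runs ⇒ fox fox fox runs runs runs runs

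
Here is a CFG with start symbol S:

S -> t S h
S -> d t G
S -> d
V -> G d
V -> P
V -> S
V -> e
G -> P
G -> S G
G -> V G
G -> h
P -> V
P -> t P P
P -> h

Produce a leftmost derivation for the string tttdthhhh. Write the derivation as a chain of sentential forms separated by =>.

S => tSh   [S -> t S h]
tSh => ttShh   [S -> t S h]
ttShh => tttShhh   [S -> t S h]
tttShhh => tttdtGhhh   [S -> d t G]
tttdtGhhh => tttdtPhhh   [G -> P]
tttdtPhhh => tttdthhhh   [P -> h]

S => tSh => ttShh => tttShhh => tttdtGhhh => tttdtPhhh => tttdthhhh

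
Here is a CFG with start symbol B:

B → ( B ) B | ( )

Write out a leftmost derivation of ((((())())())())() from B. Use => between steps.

B=>(B)B=>((B)B)B=>(((B)B)B)B=>((((B)B)B)B)B=>((((())B)B)B)B=>((((())())B)B)B=>((((())())())B)B=>((((())())())())B=>((((())())())())()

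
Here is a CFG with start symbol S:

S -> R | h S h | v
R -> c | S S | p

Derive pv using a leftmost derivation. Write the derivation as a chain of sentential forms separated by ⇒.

S ⇒ R ⇒ SS ⇒ RS ⇒ pS ⇒ pv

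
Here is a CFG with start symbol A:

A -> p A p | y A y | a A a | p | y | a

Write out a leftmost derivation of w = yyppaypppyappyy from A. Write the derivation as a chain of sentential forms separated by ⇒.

A⇒yAy⇒yyAyy⇒yypApyy⇒yyppAppyy⇒yyppaAappyy⇒yyppayAyappyy⇒yyppaypApyappyy⇒yyppaypppyappyy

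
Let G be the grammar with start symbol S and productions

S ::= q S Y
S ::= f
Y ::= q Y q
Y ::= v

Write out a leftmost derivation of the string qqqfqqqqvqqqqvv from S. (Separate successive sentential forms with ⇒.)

S⇒qSY⇒qqSYY⇒qqqSYYY⇒qqqfYYY⇒qqqfqYqYY⇒qqqfqqYqqYY⇒qqqfqqqYqqqYY⇒qqqfqqqqYqqqqYY⇒qqqfqqqqvqqqqYY⇒qqqfqqqqvqqqqvY⇒qqqfqqqqvqqqqvv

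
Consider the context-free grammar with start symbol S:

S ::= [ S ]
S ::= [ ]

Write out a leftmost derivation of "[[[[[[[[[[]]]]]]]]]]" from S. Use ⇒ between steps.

S ⇒ [S] ⇒ [[S]] ⇒ [[[S]]] ⇒ [[[[S]]]] ⇒ [[[[[S]]]]] ⇒ [[[[[[S]]]]]] ⇒ [[[[[[[S]]]]]]] ⇒ [[[[[[[[S]]]]]]]] ⇒ [[[[[[[[[S]]]]]]]]] ⇒ [[[[[[[[[[]]]]]]]]]]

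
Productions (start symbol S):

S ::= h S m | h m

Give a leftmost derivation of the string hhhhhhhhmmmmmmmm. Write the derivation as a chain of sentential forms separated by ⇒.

S ⇒ hSm   [S ::= h S m]
hSm ⇒ hhSmm   [S ::= h S m]
hhSmm ⇒ hhhSmmm   [S ::= h S m]
hhhSmmm ⇒ hhhhSmmmm   [S ::= h S m]
hhhhSmmmm ⇒ hhhhhSmmmmm   [S ::= h S m]
hhhhhSmmmmm ⇒ hhhhhhSmmmmmm   [S ::= h S m]
hhhhhhSmmmmmm ⇒ hhhhhhhSmmmmmmm   [S ::= h S m]
hhhhhhhSmmmmmmm ⇒ hhhhhhhhmmmmmmmm   [S ::= h m]

S ⇒ hSm ⇒ hhSmm ⇒ hhhSmmm ⇒ hhhhSmmmm ⇒ hhhhhSmmmmm ⇒ hhhhhhSmmmmmm ⇒ hhhhhhhSmmmmmmm ⇒ hhhhhhhhmmmmmmmm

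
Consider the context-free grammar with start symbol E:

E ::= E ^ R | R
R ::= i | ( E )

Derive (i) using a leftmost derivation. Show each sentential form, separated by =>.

E => R => (E) => (R) => (i)

E => R   [E ::= R]
R => (E)   [R ::= ( E )]
(E) => (R)   [E ::= R]
(R) => (i)   [R ::= i]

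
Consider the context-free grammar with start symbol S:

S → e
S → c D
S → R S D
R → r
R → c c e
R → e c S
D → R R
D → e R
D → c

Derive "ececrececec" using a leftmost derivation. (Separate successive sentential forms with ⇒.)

S ⇒ RSD   [S → R S D]
RSD ⇒ ecSSD   [R → e c S]
ecSSD ⇒ ecRSDSD   [S → R S D]
ecRSDSD ⇒ ececSSDSD   [R → e c S]
ececSSDSD ⇒ ececRSDSDSD   [S → R S D]
ececRSDSDSD ⇒ ececrSDSDSD   [R → r]
ececrSDSDSD ⇒ ececreDSDSD   [S → e]
ececreDSDSD ⇒ ececrecSDSD   [D → c]
ececrecSDSD ⇒ ececreceDSD   [S → e]
ececreceDSD ⇒ ececrececSD   [D → c]
ececrececSD ⇒ ececrececeD   [S → e]
ececrececeD ⇒ ececrececec   [D → c]

S ⇒ RSD ⇒ ecSSD ⇒ ecRSDSD ⇒ ececSSDSD ⇒ ececRSDSDSD ⇒ ececrSDSDSD ⇒ ececreDSDSD ⇒ ececrecSDSD ⇒ ececreceDSD ⇒ ececrececSD ⇒ ececrececeD ⇒ ececrececec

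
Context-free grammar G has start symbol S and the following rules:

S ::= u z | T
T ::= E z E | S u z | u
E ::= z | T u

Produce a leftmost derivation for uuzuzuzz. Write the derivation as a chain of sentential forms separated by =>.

S=>T=>EzE=>TuzE=>SuzuzE=>TuzuzE=>SuzuzuzE=>TuzuzuzE=>uuzuzuzE=>uuzuzuzz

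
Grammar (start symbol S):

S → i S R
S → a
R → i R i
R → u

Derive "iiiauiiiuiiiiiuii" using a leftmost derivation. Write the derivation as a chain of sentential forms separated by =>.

S=>iSR=>iiSRR=>iiiSRRR=>iiiaRRR=>iiiauRR=>iiiauiRiR=>iiiauiiRiiR=>iiiauiiiRiiiR=>iiiauiiiuiiiR=>iiiauiiiuiiiiRi=>iiiauiiiuiiiiiRii=>iiiauiiiuiiiiiuii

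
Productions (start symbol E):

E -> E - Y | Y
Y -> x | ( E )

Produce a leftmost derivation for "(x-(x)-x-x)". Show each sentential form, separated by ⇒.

E ⇒ Y   [E -> Y]
Y ⇒ (E)   [Y -> ( E )]
(E) ⇒ (E-Y)   [E -> E - Y]
(E-Y) ⇒ (E-Y-Y)   [E -> E - Y]
(E-Y-Y) ⇒ (E-Y-Y-Y)   [E -> E - Y]
(E-Y-Y-Y) ⇒ (Y-Y-Y-Y)   [E -> Y]
(Y-Y-Y-Y) ⇒ (x-Y-Y-Y)   [Y -> x]
(x-Y-Y-Y) ⇒ (x-(E)-Y-Y)   [Y -> ( E )]
(x-(E)-Y-Y) ⇒ (x-(Y)-Y-Y)   [E -> Y]
(x-(Y)-Y-Y) ⇒ (x-(x)-Y-Y)   [Y -> x]
(x-(x)-Y-Y) ⇒ (x-(x)-x-Y)   [Y -> x]
(x-(x)-x-Y) ⇒ (x-(x)-x-x)   [Y -> x]

E ⇒ Y ⇒ (E) ⇒ (E-Y) ⇒ (E-Y-Y) ⇒ (E-Y-Y-Y) ⇒ (Y-Y-Y-Y) ⇒ (x-Y-Y-Y) ⇒ (x-(E)-Y-Y) ⇒ (x-(Y)-Y-Y) ⇒ (x-(x)-Y-Y) ⇒ (x-(x)-x-Y) ⇒ (x-(x)-x-x)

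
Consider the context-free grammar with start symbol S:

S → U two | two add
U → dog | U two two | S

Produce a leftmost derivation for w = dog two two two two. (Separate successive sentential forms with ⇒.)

S ⇒ U two   [S → U two]
U two ⇒ U two two two   [U → U two two]
U two two two ⇒ S two two two   [U → S]
S two two two ⇒ U two two two two   [S → U two]
U two two two two ⇒ dog two two two two   [U → dog]

S ⇒ U two ⇒ U two two two ⇒ S two two two ⇒ U two two two two ⇒ dog two two two two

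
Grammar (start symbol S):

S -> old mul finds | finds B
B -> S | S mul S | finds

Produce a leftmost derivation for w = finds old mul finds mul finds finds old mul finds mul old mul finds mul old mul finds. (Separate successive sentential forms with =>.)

S => finds B   [S -> finds B]
finds B => finds S mul S   [B -> S mul S]
finds S mul S => finds old mul finds mul S   [S -> old mul finds]
finds old mul finds mul S => finds old mul finds mul finds B   [S -> finds B]
finds old mul finds mul finds B => finds old mul finds mul finds S mul S   [B -> S mul S]
finds old mul finds mul finds S mul S => finds old mul finds mul finds finds B mul S   [S -> finds B]
finds old mul finds mul finds finds B mul S => finds old mul finds mul finds finds S mul S mul S   [B -> S mul S]
finds old mul finds mul finds finds S mul S mul S => finds old mul finds mul finds finds old mul finds mul S mul S   [S -> old mul finds]
finds old mul finds mul finds finds old mul finds mul S mul S => finds old mul finds mul finds finds old mul finds mul old mul finds mul S   [S -> old mul finds]
finds old mul finds mul finds finds old mul finds mul old mul finds mul S => finds old mul finds mul finds finds old mul finds mul old mul finds mul old mul finds   [S -> old mul finds]

S => finds B => finds S mul S => finds old mul finds mul S => finds old mul finds mul finds B => finds old mul finds mul finds S mul S => finds old mul finds mul finds finds B mul S => finds old mul finds mul finds finds S mul S mul S => finds old mul finds mul finds finds old mul finds mul S mul S => finds old mul finds mul finds finds old mul finds mul old mul finds mul S => finds old mul finds mul finds finds old mul finds mul old mul finds mul old mul finds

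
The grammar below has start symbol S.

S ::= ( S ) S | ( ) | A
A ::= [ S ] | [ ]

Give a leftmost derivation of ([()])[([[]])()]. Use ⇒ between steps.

S ⇒ (S)S ⇒ (A)S ⇒ ([S])S ⇒ ([()])S ⇒ ([()])A ⇒ ([()])[S] ⇒ ([()])[(S)S] ⇒ ([()])[(A)S] ⇒ ([()])[([S])S] ⇒ ([()])[([A])S] ⇒ ([()])[([[]])S] ⇒ ([()])[([[]])()]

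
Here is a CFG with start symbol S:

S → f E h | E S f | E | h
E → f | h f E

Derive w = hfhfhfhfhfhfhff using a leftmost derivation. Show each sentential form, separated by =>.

S => E => hfE => hfhfE => hfhfhfE => hfhfhfhfE => hfhfhfhfhfE => hfhfhfhfhfhfE => hfhfhfhfhfhfhfE => hfhfhfhfhfhfhff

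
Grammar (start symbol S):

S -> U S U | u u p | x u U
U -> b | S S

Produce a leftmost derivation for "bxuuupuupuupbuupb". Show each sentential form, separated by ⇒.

S⇒USU⇒bSU⇒bxuUU⇒bxuSSU⇒bxuUSUSU⇒bxuSSSUSU⇒bxuuupSSUSU⇒bxuuupuupSUSU⇒bxuuupuupuupUSU⇒bxuuupuupuupbSU⇒bxuuupuupuupbuupU⇒bxuuupuupuupbuupb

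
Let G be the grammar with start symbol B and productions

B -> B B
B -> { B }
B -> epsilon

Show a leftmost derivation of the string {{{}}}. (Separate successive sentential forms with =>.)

B => {B}   [B -> { B }]
{B} => {{B}}   [B -> { B }]
{{B}} => {{BB}}   [B -> B B]
{{BB}} => {{BBB}}   [B -> B B]
{{BBB}} => {{{B}BB}}   [B -> { B }]
{{{B}BB}} => {{{}BB}}   [B -> epsilon]
{{{}BB}} => {{{}B}}   [B -> epsilon]
{{{}B}} => {{{}}}   [B -> epsilon]

B => {B} => {{B}} => {{BB}} => {{BBB}} => {{{B}BB}} => {{{}BB}} => {{{}B}} => {{{}}}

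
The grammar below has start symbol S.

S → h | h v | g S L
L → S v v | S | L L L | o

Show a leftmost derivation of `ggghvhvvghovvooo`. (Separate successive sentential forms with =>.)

S => gSL => ggSLL => gggSLLL => ggghvLLL => ggghvSvvLL => ggghvhvvLL => ggghvhvvLLLL => ggghvhvvSvvLLL => ggghvhvvgSLvvLLL => ggghvhvvghLvvLLL => ggghvhvvghovvLLL => ggghvhvvghovvoLL => ggghvhvvghovvooL => ggghvhvvghovvooo

S => gSL   [S → g S L]
gSL => ggSLL   [S → g S L]
ggSLL => gggSLLL   [S → g S L]
gggSLLL => ggghvLLL   [S → h v]
ggghvLLL => ggghvSvvLL   [L → S v v]
ggghvSvvLL => ggghvhvvLL   [S → h]
ggghvhvvLL => ggghvhvvLLLL   [L → L L L]
ggghvhvvLLLL => ggghvhvvSvvLLL   [L → S v v]
ggghvhvvSvvLLL => ggghvhvvgSLvvLLL   [S → g S L]
ggghvhvvgSLvvLLL => ggghvhvvghLvvLLL   [S → h]
ggghvhvvghLvvLLL => ggghvhvvghovvLLL   [L → o]
ggghvhvvghovvLLL => ggghvhvvghovvoLL   [L → o]
ggghvhvvghovvoLL => ggghvhvvghovvooL   [L → o]
ggghvhvvghovvooL => ggghvhvvghovvooo   [L → o]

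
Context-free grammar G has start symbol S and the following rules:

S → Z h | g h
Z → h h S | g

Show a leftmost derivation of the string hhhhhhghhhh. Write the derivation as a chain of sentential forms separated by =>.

S => Zh => hhSh => hhZhh => hhhhShh => hhhhZhhh => hhhhhhShhh => hhhhhhghhhh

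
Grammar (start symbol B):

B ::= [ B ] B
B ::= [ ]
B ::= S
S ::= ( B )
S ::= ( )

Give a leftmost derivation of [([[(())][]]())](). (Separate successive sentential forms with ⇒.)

B⇒[B]B⇒[S]B⇒[(B)]B⇒[([B]B)]B⇒[([[B]B]B)]B⇒[([[S]B]B)]B⇒[([[(B)]B]B)]B⇒[([[(S)]B]B)]B⇒[([[(())]B]B)]B⇒[([[(())][]]B)]B⇒[([[(())][]]S)]B⇒[([[(())][]]())]B⇒[([[(())][]]())]S⇒[([[(())][]]())]()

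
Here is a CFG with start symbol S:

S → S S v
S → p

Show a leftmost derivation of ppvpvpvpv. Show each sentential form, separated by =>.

S => SSv   [S → S S v]
SSv => SSvSv   [S → S S v]
SSvSv => SSvSvSv   [S → S S v]
SSvSvSv => SSvSvSvSv   [S → S S v]
SSvSvSvSv => pSvSvSvSv   [S → p]
pSvSvSvSv => ppvSvSvSv   [S → p]
ppvSvSvSv => ppvpvSvSv   [S → p]
ppvpvSvSv => ppvpvpvSv   [S → p]
ppvpvpvSv => ppvpvpvpv   [S → p]

S => SSv => SSvSv => SSvSvSv => SSvSvSvSv => pSvSvSvSv => ppvSvSvSv => ppvpvSvSv => ppvpvpvSv => ppvpvpvpv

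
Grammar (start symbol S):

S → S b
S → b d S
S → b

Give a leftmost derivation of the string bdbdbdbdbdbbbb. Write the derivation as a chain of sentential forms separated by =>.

S => Sb => Sbb => bdSbb => bdbdSbb => bdbdSbbb => bdbdbdSbbb => bdbdbdbdSbbb => bdbdbdbdbdSbbb => bdbdbdbdbdbbbb

S => Sb   [S → S b]
Sb => Sbb   [S → S b]
Sbb => bdSbb   [S → b d S]
bdSbb => bdbdSbb   [S → b d S]
bdbdSbb => bdbdSbbb   [S → S b]
bdbdSbbb => bdbdbdSbbb   [S → b d S]
bdbdbdSbbb => bdbdbdbdSbbb   [S → b d S]
bdbdbdbdSbbb => bdbdbdbdbdSbbb   [S → b d S]
bdbdbdbdbdSbbb => bdbdbdbdbdbbbb   [S → b]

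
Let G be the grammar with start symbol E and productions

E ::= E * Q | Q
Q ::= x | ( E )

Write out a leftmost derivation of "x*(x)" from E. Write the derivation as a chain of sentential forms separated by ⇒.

E⇒E*Q⇒Q*Q⇒x*Q⇒x*(E)⇒x*(Q)⇒x*(x)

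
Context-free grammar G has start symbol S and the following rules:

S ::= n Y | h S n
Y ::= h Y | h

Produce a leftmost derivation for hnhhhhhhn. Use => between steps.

S => hSn   [S ::= h S n]
hSn => hnYn   [S ::= n Y]
hnYn => hnhYn   [Y ::= h Y]
hnhYn => hnhhYn   [Y ::= h Y]
hnhhYn => hnhhhYn   [Y ::= h Y]
hnhhhYn => hnhhhhYn   [Y ::= h Y]
hnhhhhYn => hnhhhhhYn   [Y ::= h Y]
hnhhhhhYn => hnhhhhhhn   [Y ::= h]

S => hSn => hnYn => hnhYn => hnhhYn => hnhhhYn => hnhhhhYn => hnhhhhhYn => hnhhhhhhn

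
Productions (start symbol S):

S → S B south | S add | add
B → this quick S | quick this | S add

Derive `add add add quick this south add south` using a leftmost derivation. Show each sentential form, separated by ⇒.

S ⇒ S B south   [S → S B south]
S B south ⇒ add B south   [S → add]
add B south ⇒ add S add south   [B → S add]
add S add south ⇒ add S B south add south   [S → S B south]
add S B south add south ⇒ add S add B south add south   [S → S add]
add S add B south add south ⇒ add add add B south add south   [S → add]
add add add B south add south ⇒ add add add quick this south add south   [B → quick this]

S ⇒ S B south ⇒ add B south ⇒ add S add south ⇒ add S B south add south ⇒ add S add B south add south ⇒ add add add B south add south ⇒ add add add quick this south add south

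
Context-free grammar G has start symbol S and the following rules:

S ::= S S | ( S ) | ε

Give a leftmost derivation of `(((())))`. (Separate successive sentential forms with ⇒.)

S ⇒ (S)   [S ::= ( S )]
(S) ⇒ ((S))   [S ::= ( S )]
((S)) ⇒ (((S)))   [S ::= ( S )]
(((S))) ⇒ (((SS)))   [S ::= S S]
(((SS))) ⇒ ((((S)S)))   [S ::= ( S )]
((((S)S))) ⇒ (((()S)))   [S ::= ε]
(((()S))) ⇒ (((())))   [S ::= ε]

S ⇒ (S) ⇒ ((S)) ⇒ (((S))) ⇒ (((SS))) ⇒ ((((S)S))) ⇒ (((()S))) ⇒ (((())))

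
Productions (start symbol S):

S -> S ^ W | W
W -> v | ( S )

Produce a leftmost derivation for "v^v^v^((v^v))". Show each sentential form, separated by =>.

S => S^W   [S -> S ^ W]
S^W => S^W^W   [S -> S ^ W]
S^W^W => S^W^W^W   [S -> S ^ W]
S^W^W^W => W^W^W^W   [S -> W]
W^W^W^W => v^W^W^W   [W -> v]
v^W^W^W => v^v^W^W   [W -> v]
v^v^W^W => v^v^v^W   [W -> v]
v^v^v^W => v^v^v^(S)   [W -> ( S )]
v^v^v^(S) => v^v^v^(W)   [S -> W]
v^v^v^(W) => v^v^v^((S))   [W -> ( S )]
v^v^v^((S)) => v^v^v^((S^W))   [S -> S ^ W]
v^v^v^((S^W)) => v^v^v^((W^W))   [S -> W]
v^v^v^((W^W)) => v^v^v^((v^W))   [W -> v]
v^v^v^((v^W)) => v^v^v^((v^v))   [W -> v]

S => S^W => S^W^W => S^W^W^W => W^W^W^W => v^W^W^W => v^v^W^W => v^v^v^W => v^v^v^(S) => v^v^v^(W) => v^v^v^((S)) => v^v^v^((S^W)) => v^v^v^((W^W)) => v^v^v^((v^W)) => v^v^v^((v^v))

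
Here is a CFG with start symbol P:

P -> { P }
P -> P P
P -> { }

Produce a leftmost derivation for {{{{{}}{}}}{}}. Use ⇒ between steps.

P⇒{P}⇒{PP}⇒{{P}P}⇒{{{P}}P}⇒{{{PP}}P}⇒{{{{P}P}}P}⇒{{{{{}}P}}P}⇒{{{{{}}{}}}P}⇒{{{{{}}{}}}{}}

P ⇒ {P}   [P -> { P }]
{P} ⇒ {PP}   [P -> P P]
{PP} ⇒ {{P}P}   [P -> { P }]
{{P}P} ⇒ {{{P}}P}   [P -> { P }]
{{{P}}P} ⇒ {{{PP}}P}   [P -> P P]
{{{PP}}P} ⇒ {{{{P}P}}P}   [P -> { P }]
{{{{P}P}}P} ⇒ {{{{{}}P}}P}   [P -> { }]
{{{{{}}P}}P} ⇒ {{{{{}}{}}}P}   [P -> { }]
{{{{{}}{}}}P} ⇒ {{{{{}}{}}}{}}   [P -> { }]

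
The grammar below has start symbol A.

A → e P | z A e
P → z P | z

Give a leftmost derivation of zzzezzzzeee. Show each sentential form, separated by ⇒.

A ⇒ zAe ⇒ zzAee ⇒ zzzAeee ⇒ zzzePeee ⇒ zzzezPeee ⇒ zzzezzPeee ⇒ zzzezzzPeee ⇒ zzzezzzzeee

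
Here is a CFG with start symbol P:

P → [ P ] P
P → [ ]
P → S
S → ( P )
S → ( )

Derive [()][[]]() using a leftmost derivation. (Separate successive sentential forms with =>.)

P => [P]P => [S]P => [()]P => [()][P]P => [()][[]]P => [()][[]]S => [()][[]]()

P => [P]P   [P → [ P ] P]
[P]P => [S]P   [P → S]
[S]P => [()]P   [S → ( )]
[()]P => [()][P]P   [P → [ P ] P]
[()][P]P => [()][[]]P   [P → [ ]]
[()][[]]P => [()][[]]S   [P → S]
[()][[]]S => [()][[]]()   [S → ( )]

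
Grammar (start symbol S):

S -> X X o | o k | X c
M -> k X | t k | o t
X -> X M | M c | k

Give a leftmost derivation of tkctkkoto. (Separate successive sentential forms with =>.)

S => XXo   [S -> X X o]
XXo => XMXo   [X -> X M]
XMXo => McMXo   [X -> M c]
McMXo => tkcMXo   [M -> t k]
tkcMXo => tkctkXo   [M -> t k]
tkctkXo => tkctkXMo   [X -> X M]
tkctkXMo => tkctkkMo   [X -> k]
tkctkkMo => tkctkkoto   [M -> o t]

S => XXo => XMXo => McMXo => tkcMXo => tkctkXo => tkctkXMo => tkctkkMo => tkctkkoto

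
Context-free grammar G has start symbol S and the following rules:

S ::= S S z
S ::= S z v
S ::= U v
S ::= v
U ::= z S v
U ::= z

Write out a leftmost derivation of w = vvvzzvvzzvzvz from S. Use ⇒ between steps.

S⇒SSz⇒vSz⇒vSzvz⇒vSzvzvz⇒vSSzzvzvz⇒vSzvSzzvzvz⇒vSSzzvSzzvzvz⇒vvSzzvSzzvzvz⇒vvvzzvSzzvzvz⇒vvvzzvvzzvzvz

S ⇒ SSz   [S ::= S S z]
SSz ⇒ vSz   [S ::= v]
vSz ⇒ vSzvz   [S ::= S z v]
vSzvz ⇒ vSzvzvz   [S ::= S z v]
vSzvzvz ⇒ vSSzzvzvz   [S ::= S S z]
vSSzzvzvz ⇒ vSzvSzzvzvz   [S ::= S z v]
vSzvSzzvzvz ⇒ vSSzzvSzzvzvz   [S ::= S S z]
vSSzzvSzzvzvz ⇒ vvSzzvSzzvzvz   [S ::= v]
vvSzzvSzzvzvz ⇒ vvvzzvSzzvzvz   [S ::= v]
vvvzzvSzzvzvz ⇒ vvvzzvvzzvzvz   [S ::= v]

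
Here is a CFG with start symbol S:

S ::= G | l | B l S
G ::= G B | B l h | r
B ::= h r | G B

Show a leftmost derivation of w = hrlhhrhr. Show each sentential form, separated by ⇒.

S ⇒ G   [S ::= G]
G ⇒ GB   [G ::= G B]
GB ⇒ GBB   [G ::= G B]
GBB ⇒ BlhBB   [G ::= B l h]
BlhBB ⇒ hrlhBB   [B ::= h r]
hrlhBB ⇒ hrlhhrB   [B ::= h r]
hrlhhrB ⇒ hrlhhrhr   [B ::= h r]

S ⇒ G ⇒ GB ⇒ GBB ⇒ BlhBB ⇒ hrlhBB ⇒ hrlhhrB ⇒ hrlhhrhr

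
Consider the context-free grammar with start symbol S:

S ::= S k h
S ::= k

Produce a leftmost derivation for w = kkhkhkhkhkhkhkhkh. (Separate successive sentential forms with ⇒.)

S⇒Skh⇒Skhkh⇒Skhkhkh⇒Skhkhkhkh⇒Skhkhkhkhkh⇒Skhkhkhkhkhkh⇒Skhkhkhkhkhkhkh⇒Skhkhkhkhkhkhkhkh⇒kkhkhkhkhkhkhkhkh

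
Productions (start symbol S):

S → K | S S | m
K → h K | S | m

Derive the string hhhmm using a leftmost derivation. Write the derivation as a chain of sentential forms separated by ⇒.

S ⇒ SS ⇒ KS ⇒ hKS ⇒ hhKS ⇒ hhhKS ⇒ hhhSS ⇒ hhhmS ⇒ hhhmK ⇒ hhhmm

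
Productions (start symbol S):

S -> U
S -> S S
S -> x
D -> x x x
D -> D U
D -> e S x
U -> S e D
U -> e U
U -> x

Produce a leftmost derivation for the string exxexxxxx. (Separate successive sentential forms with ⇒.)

S ⇒ SS ⇒ SSS ⇒ USS ⇒ eUSS ⇒ eSeDSS ⇒ eSSeDSS ⇒ eUSeDSS ⇒ exSeDSS ⇒ exxeDSS ⇒ exxexxxSS ⇒ exxexxxxS ⇒ exxexxxxx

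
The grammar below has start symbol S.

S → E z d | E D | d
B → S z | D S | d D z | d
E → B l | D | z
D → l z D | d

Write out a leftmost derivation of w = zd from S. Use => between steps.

S => ED => zD => zd

S => ED   [S → E D]
ED => zD   [E → z]
zD => zd   [D → d]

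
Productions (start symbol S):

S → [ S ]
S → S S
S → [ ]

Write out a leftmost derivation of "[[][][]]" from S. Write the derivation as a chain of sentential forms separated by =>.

S=>[S]=>[SS]=>[SSS]=>[[]SS]=>[[][]S]=>[[][][]]

S => [S]   [S → [ S ]]
[S] => [SS]   [S → S S]
[SS] => [SSS]   [S → S S]
[SSS] => [[]SS]   [S → [ ]]
[[]SS] => [[][]S]   [S → [ ]]
[[][]S] => [[][][]]   [S → [ ]]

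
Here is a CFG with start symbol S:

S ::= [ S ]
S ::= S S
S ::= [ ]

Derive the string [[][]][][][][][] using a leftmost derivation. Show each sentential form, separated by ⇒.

S ⇒ SS   [S ::= S S]
SS ⇒ SSS   [S ::= S S]
SSS ⇒ [S]SS   [S ::= [ S ]]
[S]SS ⇒ [SS]SS   [S ::= S S]
[SS]SS ⇒ [[]S]SS   [S ::= [ ]]
[[]S]SS ⇒ [[][]]SS   [S ::= [ ]]
[[][]]SS ⇒ [[][]]SSS   [S ::= S S]
[[][]]SSS ⇒ [[][]]SSSS   [S ::= S S]
[[][]]SSSS ⇒ [[][]]SSSSS   [S ::= S S]
[[][]]SSSSS ⇒ [[][]][]SSSS   [S ::= [ ]]
[[][]][]SSSS ⇒ [[][]][][]SSS   [S ::= [ ]]
[[][]][][]SSS ⇒ [[][]][][][]SS   [S ::= [ ]]
[[][]][][][]SS ⇒ [[][]][][][][]S   [S ::= [ ]]
[[][]][][][][]S ⇒ [[][]][][][][][]   [S ::= [ ]]

S ⇒ SS ⇒ SSS ⇒ [S]SS ⇒ [SS]SS ⇒ [[]S]SS ⇒ [[][]]SS ⇒ [[][]]SSS ⇒ [[][]]SSSS ⇒ [[][]]SSSSS ⇒ [[][]][]SSSS ⇒ [[][]][][]SSS ⇒ [[][]][][][]SS ⇒ [[][]][][][][]S ⇒ [[][]][][][][][]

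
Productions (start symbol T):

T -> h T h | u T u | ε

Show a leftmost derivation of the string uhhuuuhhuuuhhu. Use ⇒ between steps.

T ⇒ uTu ⇒ uhThu ⇒ uhhThhu ⇒ uhhuTuhhu ⇒ uhhuuTuuhhu ⇒ uhhuuuTuuuhhu ⇒ uhhuuuhThuuuhhu ⇒ uhhuuuhhuuuhhu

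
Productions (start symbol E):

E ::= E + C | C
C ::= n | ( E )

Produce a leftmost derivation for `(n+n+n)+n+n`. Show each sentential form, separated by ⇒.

E ⇒ E+C   [E ::= E + C]
E+C ⇒ E+C+C   [E ::= E + C]
E+C+C ⇒ C+C+C   [E ::= C]
C+C+C ⇒ (E)+C+C   [C ::= ( E )]
(E)+C+C ⇒ (E+C)+C+C   [E ::= E + C]
(E+C)+C+C ⇒ (E+C+C)+C+C   [E ::= E + C]
(E+C+C)+C+C ⇒ (C+C+C)+C+C   [E ::= C]
(C+C+C)+C+C ⇒ (n+C+C)+C+C   [C ::= n]
(n+C+C)+C+C ⇒ (n+n+C)+C+C   [C ::= n]
(n+n+C)+C+C ⇒ (n+n+n)+C+C   [C ::= n]
(n+n+n)+C+C ⇒ (n+n+n)+n+C   [C ::= n]
(n+n+n)+n+C ⇒ (n+n+n)+n+n   [C ::= n]

E ⇒ E+C ⇒ E+C+C ⇒ C+C+C ⇒ (E)+C+C ⇒ (E+C)+C+C ⇒ (E+C+C)+C+C ⇒ (C+C+C)+C+C ⇒ (n+C+C)+C+C ⇒ (n+n+C)+C+C ⇒ (n+n+n)+C+C ⇒ (n+n+n)+n+C ⇒ (n+n+n)+n+n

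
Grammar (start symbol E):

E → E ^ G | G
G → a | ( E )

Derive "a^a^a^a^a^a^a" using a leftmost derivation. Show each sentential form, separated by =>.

E=>E^G=>E^G^G=>E^G^G^G=>E^G^G^G^G=>E^G^G^G^G^G=>E^G^G^G^G^G^G=>G^G^G^G^G^G^G=>a^G^G^G^G^G^G=>a^a^G^G^G^G^G=>a^a^a^G^G^G^G=>a^a^a^a^G^G^G=>a^a^a^a^a^G^G=>a^a^a^a^a^a^G=>a^a^a^a^a^a^a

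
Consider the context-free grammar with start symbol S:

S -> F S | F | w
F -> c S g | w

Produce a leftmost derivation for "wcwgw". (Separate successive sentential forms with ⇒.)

S ⇒ FS ⇒ wS ⇒ wFS ⇒ wcSgS ⇒ wcwgS ⇒ wcwgw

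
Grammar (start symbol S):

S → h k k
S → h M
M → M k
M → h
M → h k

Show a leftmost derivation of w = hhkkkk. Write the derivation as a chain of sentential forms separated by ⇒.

S ⇒ hM ⇒ hMk ⇒ hMkk ⇒ hMkkk ⇒ hhkkkk

S ⇒ hM   [S → h M]
hM ⇒ hMk   [M → M k]
hMk ⇒ hMkk   [M → M k]
hMkk ⇒ hMkkk   [M → M k]
hMkkk ⇒ hhkkkk   [M → h k]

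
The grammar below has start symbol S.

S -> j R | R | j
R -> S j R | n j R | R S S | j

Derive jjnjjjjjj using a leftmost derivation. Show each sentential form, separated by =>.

S => jR => jRSS => jSjRSS => jjRjRSS => jjnjRjRSS => jjnjjjRSS => jjnjjjjSS => jjnjjjjjS => jjnjjjjjj

S => jR   [S -> j R]
jR => jRSS   [R -> R S S]
jRSS => jSjRSS   [R -> S j R]
jSjRSS => jjRjRSS   [S -> j R]
jjRjRSS => jjnjRjRSS   [R -> n j R]
jjnjRjRSS => jjnjjjRSS   [R -> j]
jjnjjjRSS => jjnjjjjSS   [R -> j]
jjnjjjjSS => jjnjjjjjS   [S -> j]
jjnjjjjjS => jjnjjjjjj   [S -> j]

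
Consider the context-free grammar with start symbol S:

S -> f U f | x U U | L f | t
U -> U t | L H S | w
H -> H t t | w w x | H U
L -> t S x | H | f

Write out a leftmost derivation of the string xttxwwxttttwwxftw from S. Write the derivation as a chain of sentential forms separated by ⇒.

S⇒xUU⇒xUtU⇒xLHStU⇒xtSxHStU⇒xttxHStU⇒xttxHttStU⇒xttxHttttStU⇒xttxwwxttttStU⇒xttxwwxttttLftU⇒xttxwwxttttHftU⇒xttxwwxttttwwxftU⇒xttxwwxttttwwxftw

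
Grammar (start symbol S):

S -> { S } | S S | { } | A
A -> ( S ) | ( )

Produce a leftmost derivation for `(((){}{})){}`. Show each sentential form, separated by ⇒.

S ⇒ SS ⇒ AS ⇒ (S)S ⇒ (A)S ⇒ ((S))S ⇒ ((SS))S ⇒ ((SSS))S ⇒ ((ASS))S ⇒ ((()SS))S ⇒ (((){}S))S ⇒ (((){}{}))S ⇒ (((){}{})){}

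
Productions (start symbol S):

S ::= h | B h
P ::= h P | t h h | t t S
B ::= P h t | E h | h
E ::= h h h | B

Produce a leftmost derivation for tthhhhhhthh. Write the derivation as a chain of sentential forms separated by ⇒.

S ⇒ Bh ⇒ Ehh ⇒ Bhh ⇒ Phthh ⇒ ttShthh ⇒ ttBhhthh ⇒ ttEhhhthh ⇒ tthhhhhhthh

S ⇒ Bh   [S ::= B h]
Bh ⇒ Ehh   [B ::= E h]
Ehh ⇒ Bhh   [E ::= B]
Bhh ⇒ Phthh   [B ::= P h t]
Phthh ⇒ ttShthh   [P ::= t t S]
ttShthh ⇒ ttBhhthh   [S ::= B h]
ttBhhthh ⇒ ttEhhhthh   [B ::= E h]
ttEhhhthh ⇒ tthhhhhhthh   [E ::= h h h]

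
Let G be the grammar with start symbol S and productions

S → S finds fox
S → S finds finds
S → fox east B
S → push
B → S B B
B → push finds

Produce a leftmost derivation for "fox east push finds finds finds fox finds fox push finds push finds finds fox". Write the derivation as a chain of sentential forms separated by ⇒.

S ⇒ S finds fox   [S → S finds fox]
S finds fox ⇒ fox east B finds fox   [S → fox east B]
fox east B finds fox ⇒ fox east S B B finds fox   [B → S B B]
fox east S B B finds fox ⇒ fox east S finds fox B B finds fox   [S → S finds fox]
fox east S finds fox B B finds fox ⇒ fox east S finds fox finds fox B B finds fox   [S → S finds fox]
fox east S finds fox finds fox B B finds fox ⇒ fox east S finds finds finds fox finds fox B B finds fox   [S → S finds finds]
fox east S finds finds finds fox finds fox B B finds fox ⇒ fox east push finds finds finds fox finds fox B B finds fox   [S → push]
fox east push finds finds finds fox finds fox B B finds fox ⇒ fox east push finds finds finds fox finds fox push finds B finds fox   [B → push finds]
fox east push finds finds finds fox finds fox push finds B finds fox ⇒ fox east push finds finds finds fox finds fox push finds push finds finds fox   [B → push finds]

S ⇒ S finds fox ⇒ fox east B finds fox ⇒ fox east S B B finds fox ⇒ fox east S finds fox B B finds fox ⇒ fox east S finds fox finds fox B B finds fox ⇒ fox east S finds finds finds fox finds fox B B finds fox ⇒ fox east push finds finds finds fox finds fox B B finds fox ⇒ fox east push finds finds finds fox finds fox push finds B finds fox ⇒ fox east push finds finds finds fox finds fox push finds push finds finds fox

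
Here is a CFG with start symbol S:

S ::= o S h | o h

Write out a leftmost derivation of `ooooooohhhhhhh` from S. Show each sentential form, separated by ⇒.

S ⇒ oSh   [S ::= o S h]
oSh ⇒ ooShh   [S ::= o S h]
ooShh ⇒ oooShhh   [S ::= o S h]
oooShhh ⇒ ooooShhhh   [S ::= o S h]
ooooShhhh ⇒ oooooShhhhh   [S ::= o S h]
oooooShhhhh ⇒ ooooooShhhhhh   [S ::= o S h]
ooooooShhhhhh ⇒ ooooooohhhhhhh   [S ::= o h]

S ⇒ oSh ⇒ ooShh ⇒ oooShhh ⇒ ooooShhhh ⇒ oooooShhhhh ⇒ ooooooShhhhhh ⇒ ooooooohhhhhhh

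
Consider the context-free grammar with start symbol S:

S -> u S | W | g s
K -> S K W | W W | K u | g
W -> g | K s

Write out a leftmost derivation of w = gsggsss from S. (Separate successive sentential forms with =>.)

S => W => Ks => WWs => KsWs => gsWs => gsKss => gsWWss => gsgWss => gsgKsss => gsggsss

S => W   [S -> W]
W => Ks   [W -> K s]
Ks => WWs   [K -> W W]
WWs => KsWs   [W -> K s]
KsWs => gsWs   [K -> g]
gsWs => gsKss   [W -> K s]
gsKss => gsWWss   [K -> W W]
gsWWss => gsgWss   [W -> g]
gsgWss => gsgKsss   [W -> K s]
gsgKsss => gsggsss   [K -> g]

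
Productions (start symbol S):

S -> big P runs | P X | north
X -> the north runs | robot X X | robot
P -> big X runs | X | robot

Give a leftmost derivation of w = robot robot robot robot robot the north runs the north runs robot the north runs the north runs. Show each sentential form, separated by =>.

S => P X => X X => robot X => robot robot X X => robot robot robot X X X => robot robot robot robot X X X X => robot robot robot robot robot X X X X X => robot robot robot robot robot the north runs X X X X => robot robot robot robot robot the north runs the north runs X X X => robot robot robot robot robot the north runs the north runs robot X X => robot robot robot robot robot the north runs the north runs robot the north runs X => robot robot robot robot robot the north runs the north runs robot the north runs the north runs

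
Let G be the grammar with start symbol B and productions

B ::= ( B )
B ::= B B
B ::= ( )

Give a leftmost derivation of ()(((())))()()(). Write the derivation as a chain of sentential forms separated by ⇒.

B ⇒ BB   [B ::= B B]
BB ⇒ BBB   [B ::= B B]
BBB ⇒ ()BB   [B ::= ( )]
()BB ⇒ ()(B)B   [B ::= ( B )]
()(B)B ⇒ ()((B))B   [B ::= ( B )]
()((B))B ⇒ ()(((B)))B   [B ::= ( B )]
()(((B)))B ⇒ ()(((())))B   [B ::= ( )]
()(((())))B ⇒ ()(((())))BB   [B ::= B B]
()(((())))BB ⇒ ()(((())))BBB   [B ::= B B]
()(((())))BBB ⇒ ()(((())))()BB   [B ::= ( )]
()(((())))()BB ⇒ ()(((())))()()B   [B ::= ( )]
()(((())))()()B ⇒ ()(((())))()()()   [B ::= ( )]

B⇒BB⇒BBB⇒()BB⇒()(B)B⇒()((B))B⇒()(((B)))B⇒()(((())))B⇒()(((())))BB⇒()(((())))BBB⇒()(((())))()BB⇒()(((())))()()B⇒()(((())))()()()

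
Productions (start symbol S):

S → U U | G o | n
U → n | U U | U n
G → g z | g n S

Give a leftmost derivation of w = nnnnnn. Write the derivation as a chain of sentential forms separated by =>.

S=>UU=>UnU=>UUnU=>UnUnU=>UUnUnU=>nUnUnU=>nnnUnU=>nnnnnU=>nnnnnn

S => UU   [S → U U]
UU => UnU   [U → U n]
UnU => UUnU   [U → U U]
UUnU => UnUnU   [U → U n]
UnUnU => UUnUnU   [U → U U]
UUnUnU => nUnUnU   [U → n]
nUnUnU => nnnUnU   [U → n]
nnnUnU => nnnnnU   [U → n]
nnnnnU => nnnnnn   [U → n]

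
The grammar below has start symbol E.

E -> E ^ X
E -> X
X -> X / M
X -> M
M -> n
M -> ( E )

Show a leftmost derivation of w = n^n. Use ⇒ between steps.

E ⇒ E^X ⇒ X^X ⇒ M^X ⇒ n^X ⇒ n^M ⇒ n^n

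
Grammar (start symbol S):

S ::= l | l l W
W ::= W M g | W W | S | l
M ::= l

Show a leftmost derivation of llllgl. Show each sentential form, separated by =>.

S=>llW=>llWW=>llWMgW=>lllMgW=>llllgW=>llllgl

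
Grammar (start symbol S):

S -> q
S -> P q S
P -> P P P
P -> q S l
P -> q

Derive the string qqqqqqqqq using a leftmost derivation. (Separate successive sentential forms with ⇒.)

S ⇒ PqS   [S -> P q S]
PqS ⇒ PPPqS   [P -> P P P]
PPPqS ⇒ PPPPPqS   [P -> P P P]
PPPPPqS ⇒ PPPPPPPqS   [P -> P P P]
PPPPPPPqS ⇒ qPPPPPPqS   [P -> q]
qPPPPPPqS ⇒ qqPPPPPqS   [P -> q]
qqPPPPPqS ⇒ qqqPPPPqS   [P -> q]
qqqPPPPqS ⇒ qqqqPPPqS   [P -> q]
qqqqPPPqS ⇒ qqqqqPPqS   [P -> q]
qqqqqPPqS ⇒ qqqqqqPqS   [P -> q]
qqqqqqPqS ⇒ qqqqqqqqS   [P -> q]
qqqqqqqqS ⇒ qqqqqqqqq   [S -> q]

S ⇒ PqS ⇒ PPPqS ⇒ PPPPPqS ⇒ PPPPPPPqS ⇒ qPPPPPPqS ⇒ qqPPPPPqS ⇒ qqqPPPPqS ⇒ qqqqPPPqS ⇒ qqqqqPPqS ⇒ qqqqqqPqS ⇒ qqqqqqqqS ⇒ qqqqqqqqq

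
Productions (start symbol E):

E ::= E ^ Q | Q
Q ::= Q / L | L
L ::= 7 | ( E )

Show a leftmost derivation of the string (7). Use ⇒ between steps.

E ⇒ Q ⇒ L ⇒ (E) ⇒ (Q) ⇒ (L) ⇒ (7)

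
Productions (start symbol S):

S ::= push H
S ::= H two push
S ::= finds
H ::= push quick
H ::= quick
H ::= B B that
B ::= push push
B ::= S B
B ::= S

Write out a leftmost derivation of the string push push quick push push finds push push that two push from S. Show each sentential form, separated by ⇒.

S ⇒ H two push ⇒ B B that two push ⇒ S B B that two push ⇒ push H B B that two push ⇒ push push quick B B that two push ⇒ push push quick push push B that two push ⇒ push push quick push push S B that two push ⇒ push push quick push push finds B that two push ⇒ push push quick push push finds push push that two push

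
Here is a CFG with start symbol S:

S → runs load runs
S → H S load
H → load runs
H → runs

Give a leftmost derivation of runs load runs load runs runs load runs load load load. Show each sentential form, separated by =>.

S => H S load   [S → H S load]
H S load => runs S load   [H → runs]
runs S load => runs H S load load   [S → H S load]
runs H S load load => runs load runs S load load   [H → load runs]
runs load runs S load load => runs load runs H S load load load   [S → H S load]
runs load runs H S load load load => runs load runs load runs S load load load   [H → load runs]
runs load runs load runs S load load load => runs load runs load runs runs load runs load load load   [S → runs load runs]

S => H S load => runs S load => runs H S load load => runs load runs S load load => runs load runs H S load load load => runs load runs load runs S load load load => runs load runs load runs runs load runs load load load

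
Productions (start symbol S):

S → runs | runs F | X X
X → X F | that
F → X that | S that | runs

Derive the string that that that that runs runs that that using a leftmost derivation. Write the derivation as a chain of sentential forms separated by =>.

S => X X   [S → X X]
X X => that X   [X → that]
that X => that X F   [X → X F]
that X F => that X F F   [X → X F]
that X F F => that that F F   [X → that]
that that F F => that that X that F   [F → X that]
that that X that F => that that that that F   [X → that]
that that that that F => that that that that S that   [F → S that]
that that that that S that => that that that that runs F that   [S → runs F]
that that that that runs F that => that that that that runs S that that   [F → S that]
that that that that runs S that that => that that that that runs runs that that   [S → runs]

S => X X => that X => that X F => that X F F => that that F F => that that X that F => that that that that F => that that that that S that => that that that that runs F that => that that that that runs S that that => that that that that runs runs that that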